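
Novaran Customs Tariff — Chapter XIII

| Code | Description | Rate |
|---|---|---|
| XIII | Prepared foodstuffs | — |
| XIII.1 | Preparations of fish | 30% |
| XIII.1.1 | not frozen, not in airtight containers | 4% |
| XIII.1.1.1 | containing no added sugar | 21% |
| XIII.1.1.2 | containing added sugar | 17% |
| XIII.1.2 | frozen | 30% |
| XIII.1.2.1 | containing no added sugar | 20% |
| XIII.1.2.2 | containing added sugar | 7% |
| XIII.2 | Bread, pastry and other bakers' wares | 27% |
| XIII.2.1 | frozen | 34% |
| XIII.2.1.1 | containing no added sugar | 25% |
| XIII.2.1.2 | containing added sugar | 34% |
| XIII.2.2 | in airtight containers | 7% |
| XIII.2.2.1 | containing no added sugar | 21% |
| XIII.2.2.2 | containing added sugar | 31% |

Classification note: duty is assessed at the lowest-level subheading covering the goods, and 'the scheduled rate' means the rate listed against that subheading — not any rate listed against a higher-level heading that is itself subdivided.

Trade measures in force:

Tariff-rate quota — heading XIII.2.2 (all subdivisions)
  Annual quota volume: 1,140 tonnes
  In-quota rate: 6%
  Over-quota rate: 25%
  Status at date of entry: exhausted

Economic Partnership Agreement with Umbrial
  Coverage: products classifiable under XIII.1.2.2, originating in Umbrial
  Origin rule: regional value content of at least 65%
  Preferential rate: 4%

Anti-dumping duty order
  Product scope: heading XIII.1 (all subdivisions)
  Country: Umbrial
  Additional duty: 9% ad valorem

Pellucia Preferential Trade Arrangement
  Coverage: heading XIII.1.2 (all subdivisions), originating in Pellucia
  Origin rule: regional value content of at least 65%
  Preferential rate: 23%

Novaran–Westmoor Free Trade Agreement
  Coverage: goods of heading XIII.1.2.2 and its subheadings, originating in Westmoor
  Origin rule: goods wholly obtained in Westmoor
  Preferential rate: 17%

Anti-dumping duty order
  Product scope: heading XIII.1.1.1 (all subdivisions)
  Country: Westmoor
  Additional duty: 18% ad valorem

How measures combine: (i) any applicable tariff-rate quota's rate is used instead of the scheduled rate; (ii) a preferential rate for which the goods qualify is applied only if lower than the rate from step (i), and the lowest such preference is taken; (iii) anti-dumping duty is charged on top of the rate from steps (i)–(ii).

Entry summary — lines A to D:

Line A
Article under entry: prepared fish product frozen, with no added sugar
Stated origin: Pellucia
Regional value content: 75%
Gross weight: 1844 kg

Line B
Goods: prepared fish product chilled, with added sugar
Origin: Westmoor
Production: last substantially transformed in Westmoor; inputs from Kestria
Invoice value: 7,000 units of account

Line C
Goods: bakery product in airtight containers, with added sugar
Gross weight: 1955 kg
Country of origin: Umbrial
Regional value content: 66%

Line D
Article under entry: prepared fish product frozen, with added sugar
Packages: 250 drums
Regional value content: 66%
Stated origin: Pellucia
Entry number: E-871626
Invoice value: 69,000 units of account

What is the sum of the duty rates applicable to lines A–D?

Line A: prepared fish product → XIII.1; frozen → XIII.1.2; with no added sugar → XIII.1.2.1. Scheduled 20%. Pellucia agreement on XIII.1.2: RVC ≥ 65% → 23% available; preference 23% not lower than 20% → no reduction. → 20%.
Line B: prepared fish product → XIII.1; chilled → XIII.1.1; with added sugar → XIII.1.1.2. Scheduled 17%. Westmoor agreement on XIII.1.2.2: XIII.1.1.2 not covered. → 17%.
Line C: bakery product → XIII.2; in airtight containers → XIII.2.2; with added sugar → XIII.2.2.2. Scheduled 31%. quota on XIII.2.2 exhausted → over-quota 25%; Umbrial agreement on XIII.1.2.2: XIII.2.2.2 not covered. → 25%.
Line D: prepared fish product → XIII.1; frozen → XIII.1.2; with added sugar → XIII.1.2.2. Scheduled 7%. Pellucia agreement on XIII.1.2: RVC ≥ 65% → 23% available; preference 23% not lower than 7% → no reduction. → 7%.
Sum: 20% + 17% + 25% + 7% = 69%.

69%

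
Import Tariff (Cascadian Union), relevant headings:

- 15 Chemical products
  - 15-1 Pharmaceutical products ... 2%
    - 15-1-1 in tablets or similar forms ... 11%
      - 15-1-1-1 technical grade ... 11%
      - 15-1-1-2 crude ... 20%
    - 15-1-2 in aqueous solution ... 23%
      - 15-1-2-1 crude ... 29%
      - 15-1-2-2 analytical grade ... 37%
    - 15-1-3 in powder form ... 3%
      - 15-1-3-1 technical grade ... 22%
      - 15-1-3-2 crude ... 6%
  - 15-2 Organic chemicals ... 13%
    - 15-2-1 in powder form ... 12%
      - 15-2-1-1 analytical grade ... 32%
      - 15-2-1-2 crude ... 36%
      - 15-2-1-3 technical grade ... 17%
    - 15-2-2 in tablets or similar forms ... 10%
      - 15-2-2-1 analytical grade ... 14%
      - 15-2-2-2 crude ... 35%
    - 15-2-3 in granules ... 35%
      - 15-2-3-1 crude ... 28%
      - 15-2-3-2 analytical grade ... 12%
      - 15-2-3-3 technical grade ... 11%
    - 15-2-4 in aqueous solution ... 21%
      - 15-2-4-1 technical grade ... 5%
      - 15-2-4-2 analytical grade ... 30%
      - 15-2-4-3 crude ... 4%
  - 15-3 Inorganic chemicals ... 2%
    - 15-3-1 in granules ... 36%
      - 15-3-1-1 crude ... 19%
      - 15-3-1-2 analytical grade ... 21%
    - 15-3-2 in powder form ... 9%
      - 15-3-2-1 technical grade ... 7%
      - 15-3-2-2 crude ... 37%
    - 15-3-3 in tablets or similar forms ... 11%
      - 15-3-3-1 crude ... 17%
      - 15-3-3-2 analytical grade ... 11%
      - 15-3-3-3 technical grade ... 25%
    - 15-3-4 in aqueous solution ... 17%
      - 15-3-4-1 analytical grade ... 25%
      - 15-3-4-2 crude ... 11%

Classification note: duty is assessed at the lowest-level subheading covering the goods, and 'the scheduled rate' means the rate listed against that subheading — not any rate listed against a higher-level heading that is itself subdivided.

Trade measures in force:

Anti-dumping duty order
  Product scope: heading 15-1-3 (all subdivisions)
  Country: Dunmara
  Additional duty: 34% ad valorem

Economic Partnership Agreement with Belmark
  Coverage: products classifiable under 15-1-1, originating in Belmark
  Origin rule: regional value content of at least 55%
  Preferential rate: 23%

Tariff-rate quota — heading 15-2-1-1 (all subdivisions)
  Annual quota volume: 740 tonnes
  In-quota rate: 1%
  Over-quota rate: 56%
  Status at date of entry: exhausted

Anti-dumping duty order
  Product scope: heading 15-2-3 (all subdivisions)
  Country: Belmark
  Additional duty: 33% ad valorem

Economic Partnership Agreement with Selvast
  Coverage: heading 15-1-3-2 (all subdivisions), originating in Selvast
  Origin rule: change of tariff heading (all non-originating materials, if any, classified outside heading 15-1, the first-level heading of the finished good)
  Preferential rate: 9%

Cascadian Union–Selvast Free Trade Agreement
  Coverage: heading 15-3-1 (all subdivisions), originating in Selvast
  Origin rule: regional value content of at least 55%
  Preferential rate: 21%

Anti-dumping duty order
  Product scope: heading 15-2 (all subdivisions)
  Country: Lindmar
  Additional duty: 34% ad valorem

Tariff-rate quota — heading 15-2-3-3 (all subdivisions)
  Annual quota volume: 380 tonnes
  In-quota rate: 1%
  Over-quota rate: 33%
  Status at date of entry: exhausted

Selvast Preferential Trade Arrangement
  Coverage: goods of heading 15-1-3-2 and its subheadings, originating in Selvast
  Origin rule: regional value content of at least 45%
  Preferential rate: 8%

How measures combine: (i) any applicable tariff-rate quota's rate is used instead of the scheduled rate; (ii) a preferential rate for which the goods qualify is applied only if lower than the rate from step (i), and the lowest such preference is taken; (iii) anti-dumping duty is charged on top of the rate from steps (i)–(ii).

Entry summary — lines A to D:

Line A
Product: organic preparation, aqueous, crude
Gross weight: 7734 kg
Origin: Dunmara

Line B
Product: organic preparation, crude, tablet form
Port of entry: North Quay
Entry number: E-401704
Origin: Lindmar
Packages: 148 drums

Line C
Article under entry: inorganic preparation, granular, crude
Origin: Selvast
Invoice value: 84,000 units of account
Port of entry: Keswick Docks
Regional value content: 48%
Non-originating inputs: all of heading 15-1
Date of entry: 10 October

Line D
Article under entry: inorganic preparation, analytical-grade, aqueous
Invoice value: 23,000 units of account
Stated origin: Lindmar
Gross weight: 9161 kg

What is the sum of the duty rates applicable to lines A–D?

117%

Line A: organic → 15-2; aqueous → 15-2-4; crude → 15-2-4-3. Scheduled 4%. No special measure applies. → 4%.
Line B: organic → 15-2; tablet form → 15-2-2; crude → 15-2-2-2. Scheduled 35%. anti-dumping (Lindmar, 15-2): +34%; total 35% + 34% = 69%. → 69%.
Line C: inorganic → 15-3; granular → 15-3-1; crude → 15-3-1-1. Scheduled 19%. Selvast agreement on 15-1-3-2: 15-3-1-1 not covered; Selvast agreement on 15-3-1: RVC < 55%; Selvast agreement on 15-1-3-2: 15-3-1-1 not covered. → 19%.
Line D: inorganic → 15-3; aqueous → 15-3-4; analytical-grade → 15-3-4-1. Scheduled 25%. No special measure applies. → 25%.
Sum: 4% + 69% + 19% + 25% = 117%.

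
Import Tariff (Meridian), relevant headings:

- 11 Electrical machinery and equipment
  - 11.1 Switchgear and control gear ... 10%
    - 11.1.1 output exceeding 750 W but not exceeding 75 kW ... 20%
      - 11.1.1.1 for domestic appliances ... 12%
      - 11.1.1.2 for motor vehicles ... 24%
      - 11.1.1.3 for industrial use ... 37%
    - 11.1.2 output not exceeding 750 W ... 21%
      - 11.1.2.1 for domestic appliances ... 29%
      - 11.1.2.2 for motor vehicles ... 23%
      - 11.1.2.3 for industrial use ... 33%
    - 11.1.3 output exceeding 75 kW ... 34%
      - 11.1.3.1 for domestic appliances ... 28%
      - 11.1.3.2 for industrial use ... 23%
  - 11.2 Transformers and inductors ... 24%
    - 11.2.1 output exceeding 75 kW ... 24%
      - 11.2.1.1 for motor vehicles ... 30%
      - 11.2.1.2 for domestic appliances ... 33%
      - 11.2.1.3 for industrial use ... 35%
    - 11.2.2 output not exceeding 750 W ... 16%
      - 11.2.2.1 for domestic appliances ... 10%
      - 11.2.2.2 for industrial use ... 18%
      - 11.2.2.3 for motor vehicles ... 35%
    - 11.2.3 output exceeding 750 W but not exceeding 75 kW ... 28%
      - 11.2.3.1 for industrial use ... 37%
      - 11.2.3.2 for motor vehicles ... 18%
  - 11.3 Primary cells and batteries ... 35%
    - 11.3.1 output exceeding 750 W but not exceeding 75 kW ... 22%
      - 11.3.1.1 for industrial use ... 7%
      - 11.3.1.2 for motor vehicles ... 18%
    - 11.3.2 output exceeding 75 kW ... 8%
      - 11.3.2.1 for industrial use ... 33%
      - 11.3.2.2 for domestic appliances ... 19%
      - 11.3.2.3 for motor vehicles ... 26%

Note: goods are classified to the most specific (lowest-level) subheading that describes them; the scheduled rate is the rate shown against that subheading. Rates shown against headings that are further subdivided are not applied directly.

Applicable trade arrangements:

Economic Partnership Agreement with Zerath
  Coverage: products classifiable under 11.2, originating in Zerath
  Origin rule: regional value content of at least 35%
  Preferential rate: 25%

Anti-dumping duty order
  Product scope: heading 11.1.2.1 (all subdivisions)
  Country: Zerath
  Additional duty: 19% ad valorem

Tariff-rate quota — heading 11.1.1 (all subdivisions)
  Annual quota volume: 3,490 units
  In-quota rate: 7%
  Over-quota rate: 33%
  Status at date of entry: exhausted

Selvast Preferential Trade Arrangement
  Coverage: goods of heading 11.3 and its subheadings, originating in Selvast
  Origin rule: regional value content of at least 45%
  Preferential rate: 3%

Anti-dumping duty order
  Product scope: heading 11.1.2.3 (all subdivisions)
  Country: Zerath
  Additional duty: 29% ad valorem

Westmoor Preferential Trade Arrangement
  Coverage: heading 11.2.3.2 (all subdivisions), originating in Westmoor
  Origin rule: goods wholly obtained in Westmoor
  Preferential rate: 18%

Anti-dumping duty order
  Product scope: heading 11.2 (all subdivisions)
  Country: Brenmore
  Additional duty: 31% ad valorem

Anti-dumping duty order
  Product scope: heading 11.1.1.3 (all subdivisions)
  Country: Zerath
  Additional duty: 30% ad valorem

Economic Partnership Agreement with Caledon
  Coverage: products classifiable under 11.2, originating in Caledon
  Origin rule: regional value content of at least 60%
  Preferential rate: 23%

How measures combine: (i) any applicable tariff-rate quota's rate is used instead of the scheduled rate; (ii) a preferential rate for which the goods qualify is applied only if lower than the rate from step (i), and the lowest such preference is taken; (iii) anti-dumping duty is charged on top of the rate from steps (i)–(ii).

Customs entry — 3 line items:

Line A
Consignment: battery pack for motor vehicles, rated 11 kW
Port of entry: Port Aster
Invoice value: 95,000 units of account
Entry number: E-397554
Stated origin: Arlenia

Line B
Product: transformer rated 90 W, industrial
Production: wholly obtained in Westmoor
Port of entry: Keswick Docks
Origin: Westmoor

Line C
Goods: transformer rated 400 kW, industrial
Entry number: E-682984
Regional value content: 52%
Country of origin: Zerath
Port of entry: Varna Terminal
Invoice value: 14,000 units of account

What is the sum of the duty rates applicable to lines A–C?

61%

Line A: battery pack → 11.3; rated 11 kW → 11.3.1; for motor vehicles → 11.3.1.2. Scheduled 18%. No special measure applies. → 18%.
Line B: transformer → 11.2; rated 90 W → 11.2.2; industrial → 11.2.2.2. Scheduled 18%. Westmoor agreement on 11.2.3.2: 11.2.2.2 not covered. → 18%.
Line C: transformer → 11.2; rated 400 kW → 11.2.1; industrial → 11.2.1.3. Scheduled 35%. Zerath agreement on 11.2: RVC ≥ 35% → 25% available; preferential 25%. → 25%.
Sum: 18% + 18% + 25% = 61%.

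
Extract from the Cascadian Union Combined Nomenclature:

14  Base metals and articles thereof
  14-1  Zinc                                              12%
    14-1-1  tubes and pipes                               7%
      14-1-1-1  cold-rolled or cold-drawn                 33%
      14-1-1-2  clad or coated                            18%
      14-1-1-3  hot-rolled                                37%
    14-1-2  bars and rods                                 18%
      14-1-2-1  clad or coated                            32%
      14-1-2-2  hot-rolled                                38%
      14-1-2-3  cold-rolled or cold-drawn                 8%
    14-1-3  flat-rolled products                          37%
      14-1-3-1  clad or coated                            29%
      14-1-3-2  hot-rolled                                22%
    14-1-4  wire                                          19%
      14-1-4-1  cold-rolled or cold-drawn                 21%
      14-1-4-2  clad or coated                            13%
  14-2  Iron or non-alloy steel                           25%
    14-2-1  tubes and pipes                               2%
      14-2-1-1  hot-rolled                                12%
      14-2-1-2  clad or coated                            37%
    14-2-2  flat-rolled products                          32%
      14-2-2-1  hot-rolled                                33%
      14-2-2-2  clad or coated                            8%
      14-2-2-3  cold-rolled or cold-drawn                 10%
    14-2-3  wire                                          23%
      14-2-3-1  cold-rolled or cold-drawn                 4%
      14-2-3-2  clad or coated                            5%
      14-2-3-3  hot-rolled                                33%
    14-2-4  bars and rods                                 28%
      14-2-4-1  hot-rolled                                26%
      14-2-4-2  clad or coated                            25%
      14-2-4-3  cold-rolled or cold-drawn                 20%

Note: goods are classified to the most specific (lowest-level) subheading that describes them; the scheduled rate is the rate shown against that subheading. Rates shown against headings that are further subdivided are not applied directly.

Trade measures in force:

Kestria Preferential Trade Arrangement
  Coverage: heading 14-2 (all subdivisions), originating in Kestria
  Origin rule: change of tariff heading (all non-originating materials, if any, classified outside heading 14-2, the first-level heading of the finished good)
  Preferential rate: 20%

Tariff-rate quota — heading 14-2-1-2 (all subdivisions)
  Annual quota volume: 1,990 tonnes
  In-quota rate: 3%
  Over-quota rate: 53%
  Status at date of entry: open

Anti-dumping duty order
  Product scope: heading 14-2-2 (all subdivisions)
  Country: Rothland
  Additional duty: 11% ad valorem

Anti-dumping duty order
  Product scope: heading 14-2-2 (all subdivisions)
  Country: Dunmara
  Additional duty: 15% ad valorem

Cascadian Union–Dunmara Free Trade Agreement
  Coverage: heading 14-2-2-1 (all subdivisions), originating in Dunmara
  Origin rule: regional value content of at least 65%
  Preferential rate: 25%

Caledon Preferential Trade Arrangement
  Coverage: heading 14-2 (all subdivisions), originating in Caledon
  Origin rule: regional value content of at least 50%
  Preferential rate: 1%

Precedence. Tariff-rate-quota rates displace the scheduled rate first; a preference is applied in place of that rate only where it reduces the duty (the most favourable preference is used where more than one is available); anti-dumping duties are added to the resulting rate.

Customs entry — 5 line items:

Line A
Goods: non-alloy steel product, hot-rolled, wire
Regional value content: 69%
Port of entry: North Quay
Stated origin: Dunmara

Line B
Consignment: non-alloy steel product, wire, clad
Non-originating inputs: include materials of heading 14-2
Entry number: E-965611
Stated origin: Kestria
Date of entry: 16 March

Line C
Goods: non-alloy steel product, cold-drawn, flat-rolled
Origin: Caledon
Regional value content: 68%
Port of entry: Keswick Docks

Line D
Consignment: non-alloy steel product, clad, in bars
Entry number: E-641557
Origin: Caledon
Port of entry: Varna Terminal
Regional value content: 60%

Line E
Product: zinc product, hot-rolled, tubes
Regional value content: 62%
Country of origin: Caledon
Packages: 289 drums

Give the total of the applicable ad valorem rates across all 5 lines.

Line A: non-alloy steel → 14-2; wire → 14-2-3; hot-rolled → 14-2-3-3. Scheduled 33%. Dunmara agreement on 14-2-2-1: 14-2-3-3 not covered. → 33%.
Line B: non-alloy steel → 14-2; wire → 14-2-3; clad → 14-2-3-2. Scheduled 5%. Kestria agreement on 14-2: CTH not met. → 5%.
Line C: non-alloy steel → 14-2; flat-rolled → 14-2-2; cold-drawn → 14-2-2-3. Scheduled 10%. Caledon agreement on 14-2: RVC ≥ 50% → 1% available; preferential 1%. → 1%.
Line D: non-alloy steel → 14-2; in bars → 14-2-4; clad → 14-2-4-2. Scheduled 25%. Caledon agreement on 14-2: RVC ≥ 50% → 1% available; preferential 1%. → 1%.
Line E: zinc → 14-1; tubes → 14-1-1; hot-rolled → 14-1-1-3. Scheduled 37%. Caledon agreement on 14-2: 14-1-1-3 not covered. → 37%.
Sum: 33% + 5% + 1% + 1% + 37% = 77%.

77%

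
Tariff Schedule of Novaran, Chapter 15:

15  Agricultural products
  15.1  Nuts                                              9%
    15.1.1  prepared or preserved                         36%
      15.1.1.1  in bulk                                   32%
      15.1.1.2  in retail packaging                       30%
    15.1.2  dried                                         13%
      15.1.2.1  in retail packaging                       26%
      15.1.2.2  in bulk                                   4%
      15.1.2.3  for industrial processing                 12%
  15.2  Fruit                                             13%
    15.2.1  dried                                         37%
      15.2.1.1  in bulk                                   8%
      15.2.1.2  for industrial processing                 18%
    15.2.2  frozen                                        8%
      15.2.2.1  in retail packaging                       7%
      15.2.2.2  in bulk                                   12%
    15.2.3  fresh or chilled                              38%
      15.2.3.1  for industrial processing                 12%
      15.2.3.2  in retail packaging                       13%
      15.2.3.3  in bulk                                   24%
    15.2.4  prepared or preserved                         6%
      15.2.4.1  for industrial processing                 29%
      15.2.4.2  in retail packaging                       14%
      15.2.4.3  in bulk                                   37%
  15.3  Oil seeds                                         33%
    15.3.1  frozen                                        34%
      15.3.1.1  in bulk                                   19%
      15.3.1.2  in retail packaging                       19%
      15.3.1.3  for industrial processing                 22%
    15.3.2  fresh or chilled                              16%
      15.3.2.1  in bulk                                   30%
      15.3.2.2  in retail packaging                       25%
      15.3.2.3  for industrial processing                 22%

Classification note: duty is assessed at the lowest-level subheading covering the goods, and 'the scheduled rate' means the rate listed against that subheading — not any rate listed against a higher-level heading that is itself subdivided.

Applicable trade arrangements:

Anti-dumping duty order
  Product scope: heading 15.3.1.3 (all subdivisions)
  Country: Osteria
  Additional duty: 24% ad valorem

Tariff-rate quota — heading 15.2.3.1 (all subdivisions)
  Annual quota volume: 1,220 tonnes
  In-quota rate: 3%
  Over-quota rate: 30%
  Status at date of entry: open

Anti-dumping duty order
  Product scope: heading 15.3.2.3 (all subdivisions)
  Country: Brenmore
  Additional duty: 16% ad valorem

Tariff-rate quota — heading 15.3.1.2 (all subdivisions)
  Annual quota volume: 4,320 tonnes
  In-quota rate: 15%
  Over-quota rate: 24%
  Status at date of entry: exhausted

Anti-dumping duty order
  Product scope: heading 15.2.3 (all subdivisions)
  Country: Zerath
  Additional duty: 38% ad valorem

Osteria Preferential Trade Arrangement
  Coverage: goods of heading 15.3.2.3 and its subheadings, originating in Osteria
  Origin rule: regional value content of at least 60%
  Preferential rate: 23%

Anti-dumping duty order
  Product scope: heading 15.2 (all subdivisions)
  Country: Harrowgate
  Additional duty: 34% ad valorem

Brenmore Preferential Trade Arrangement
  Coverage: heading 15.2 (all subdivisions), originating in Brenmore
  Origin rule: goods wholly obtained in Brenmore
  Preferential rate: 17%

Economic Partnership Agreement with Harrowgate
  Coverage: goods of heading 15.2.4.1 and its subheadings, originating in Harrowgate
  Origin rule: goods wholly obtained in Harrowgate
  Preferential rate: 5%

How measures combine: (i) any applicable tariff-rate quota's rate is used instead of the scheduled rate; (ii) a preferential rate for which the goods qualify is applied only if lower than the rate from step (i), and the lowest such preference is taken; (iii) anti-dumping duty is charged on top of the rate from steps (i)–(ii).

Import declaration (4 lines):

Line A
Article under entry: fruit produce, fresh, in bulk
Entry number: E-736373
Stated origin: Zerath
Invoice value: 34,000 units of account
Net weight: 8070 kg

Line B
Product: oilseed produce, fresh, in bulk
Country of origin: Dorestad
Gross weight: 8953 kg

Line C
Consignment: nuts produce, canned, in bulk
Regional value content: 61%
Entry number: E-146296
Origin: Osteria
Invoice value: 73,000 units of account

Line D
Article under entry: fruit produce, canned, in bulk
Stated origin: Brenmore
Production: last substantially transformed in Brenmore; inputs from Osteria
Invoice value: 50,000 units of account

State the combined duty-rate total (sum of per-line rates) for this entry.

161%

Line A: fruit → 15.2; fresh → 15.2.3; in bulk → 15.2.3.3. Scheduled 24%. anti-dumping (Zerath, 15.2.3): +38%; total 24% + 38% = 62%. → 62%.
Line B: oilseed → 15.3; fresh → 15.3.2; in bulk → 15.3.2.1. Scheduled 30%. No special measure applies. → 30%.
Line C: nuts → 15.1; canned → 15.1.1; in bulk → 15.1.1.1. Scheduled 32%. Osteria agreement on 15.3.2.3: 15.1.1.1 not covered. → 32%.
Line D: fruit → 15.2; canned → 15.2.4; in bulk → 15.2.4.3. Scheduled 37%. Brenmore agreement on 15.2: not wholly obtained. → 37%.
Sum: 62% + 30% + 32% + 37% = 161%.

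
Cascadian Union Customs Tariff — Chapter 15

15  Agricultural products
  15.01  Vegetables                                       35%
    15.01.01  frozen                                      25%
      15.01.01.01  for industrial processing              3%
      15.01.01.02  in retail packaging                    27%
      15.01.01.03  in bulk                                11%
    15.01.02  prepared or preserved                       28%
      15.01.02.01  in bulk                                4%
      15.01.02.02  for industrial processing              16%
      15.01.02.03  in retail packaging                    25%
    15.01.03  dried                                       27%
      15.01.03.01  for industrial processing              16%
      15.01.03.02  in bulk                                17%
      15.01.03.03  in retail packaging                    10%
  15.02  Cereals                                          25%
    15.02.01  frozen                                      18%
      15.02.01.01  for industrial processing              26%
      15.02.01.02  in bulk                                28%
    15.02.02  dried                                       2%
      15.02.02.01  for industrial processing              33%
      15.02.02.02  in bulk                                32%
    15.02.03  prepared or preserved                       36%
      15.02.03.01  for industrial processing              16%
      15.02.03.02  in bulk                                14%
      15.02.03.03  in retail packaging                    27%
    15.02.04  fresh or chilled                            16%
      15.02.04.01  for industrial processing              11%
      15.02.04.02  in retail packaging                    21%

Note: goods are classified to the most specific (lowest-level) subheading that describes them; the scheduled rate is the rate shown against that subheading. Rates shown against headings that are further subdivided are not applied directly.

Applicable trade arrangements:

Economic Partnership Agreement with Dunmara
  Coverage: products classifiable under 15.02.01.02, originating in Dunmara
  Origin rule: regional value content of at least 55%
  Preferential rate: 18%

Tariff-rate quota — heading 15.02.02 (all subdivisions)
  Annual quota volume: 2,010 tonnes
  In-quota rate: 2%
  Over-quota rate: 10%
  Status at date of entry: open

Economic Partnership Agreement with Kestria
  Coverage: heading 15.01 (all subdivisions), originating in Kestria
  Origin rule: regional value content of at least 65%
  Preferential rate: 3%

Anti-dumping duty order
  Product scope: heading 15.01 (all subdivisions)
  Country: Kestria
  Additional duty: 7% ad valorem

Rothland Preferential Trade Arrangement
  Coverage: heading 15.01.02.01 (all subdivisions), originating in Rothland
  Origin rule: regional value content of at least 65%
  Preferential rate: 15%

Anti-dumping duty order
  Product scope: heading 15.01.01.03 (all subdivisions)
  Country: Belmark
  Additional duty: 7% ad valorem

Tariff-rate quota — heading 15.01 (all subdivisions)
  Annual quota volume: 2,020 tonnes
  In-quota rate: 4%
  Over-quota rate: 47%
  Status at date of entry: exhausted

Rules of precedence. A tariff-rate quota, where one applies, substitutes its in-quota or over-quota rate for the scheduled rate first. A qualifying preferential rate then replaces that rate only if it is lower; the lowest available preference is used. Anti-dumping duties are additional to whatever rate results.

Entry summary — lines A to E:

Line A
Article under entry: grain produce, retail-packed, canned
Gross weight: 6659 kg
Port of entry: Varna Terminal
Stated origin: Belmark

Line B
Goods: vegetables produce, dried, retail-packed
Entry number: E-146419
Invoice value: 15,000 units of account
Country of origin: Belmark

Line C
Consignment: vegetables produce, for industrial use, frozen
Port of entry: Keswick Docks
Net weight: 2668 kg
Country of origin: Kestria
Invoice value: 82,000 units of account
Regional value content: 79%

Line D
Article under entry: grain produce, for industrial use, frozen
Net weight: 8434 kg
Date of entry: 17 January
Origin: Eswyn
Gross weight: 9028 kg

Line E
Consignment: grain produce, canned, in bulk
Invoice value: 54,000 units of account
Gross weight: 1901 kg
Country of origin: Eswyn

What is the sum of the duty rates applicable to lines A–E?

124%

Line A: grain → 15.02; canned → 15.02.03; retail-packed → 15.02.03.03. Scheduled 27%. No special measure applies. → 27%.
Line B: vegetables → 15.01; dried → 15.01.03; retail-packed → 15.01.03.03. Scheduled 10%. quota on 15.01 exhausted → over-quota 47%. → 47%.
Line C: vegetables → 15.01; frozen → 15.01.01; for industrial use → 15.01.01.01. Scheduled 3%. quota on 15.01 exhausted → over-quota 47%; Kestria agreement on 15.01: RVC ≥ 65% → 3% available; preferential 3%; anti-dumping (Kestria, 15.01): +7%; total 3% + 7% = 10%. → 10%.
Line D: grain → 15.02; frozen → 15.02.01; for industrial use → 15.02.01.01. Scheduled 26%. No special measure applies. → 26%.
Line E: grain → 15.02; canned → 15.02.03; in bulk → 15.02.03.02. Scheduled 14%. No special measure applies. → 14%.
Sum: 27% + 47% + 10% + 26% + 14% = 124%.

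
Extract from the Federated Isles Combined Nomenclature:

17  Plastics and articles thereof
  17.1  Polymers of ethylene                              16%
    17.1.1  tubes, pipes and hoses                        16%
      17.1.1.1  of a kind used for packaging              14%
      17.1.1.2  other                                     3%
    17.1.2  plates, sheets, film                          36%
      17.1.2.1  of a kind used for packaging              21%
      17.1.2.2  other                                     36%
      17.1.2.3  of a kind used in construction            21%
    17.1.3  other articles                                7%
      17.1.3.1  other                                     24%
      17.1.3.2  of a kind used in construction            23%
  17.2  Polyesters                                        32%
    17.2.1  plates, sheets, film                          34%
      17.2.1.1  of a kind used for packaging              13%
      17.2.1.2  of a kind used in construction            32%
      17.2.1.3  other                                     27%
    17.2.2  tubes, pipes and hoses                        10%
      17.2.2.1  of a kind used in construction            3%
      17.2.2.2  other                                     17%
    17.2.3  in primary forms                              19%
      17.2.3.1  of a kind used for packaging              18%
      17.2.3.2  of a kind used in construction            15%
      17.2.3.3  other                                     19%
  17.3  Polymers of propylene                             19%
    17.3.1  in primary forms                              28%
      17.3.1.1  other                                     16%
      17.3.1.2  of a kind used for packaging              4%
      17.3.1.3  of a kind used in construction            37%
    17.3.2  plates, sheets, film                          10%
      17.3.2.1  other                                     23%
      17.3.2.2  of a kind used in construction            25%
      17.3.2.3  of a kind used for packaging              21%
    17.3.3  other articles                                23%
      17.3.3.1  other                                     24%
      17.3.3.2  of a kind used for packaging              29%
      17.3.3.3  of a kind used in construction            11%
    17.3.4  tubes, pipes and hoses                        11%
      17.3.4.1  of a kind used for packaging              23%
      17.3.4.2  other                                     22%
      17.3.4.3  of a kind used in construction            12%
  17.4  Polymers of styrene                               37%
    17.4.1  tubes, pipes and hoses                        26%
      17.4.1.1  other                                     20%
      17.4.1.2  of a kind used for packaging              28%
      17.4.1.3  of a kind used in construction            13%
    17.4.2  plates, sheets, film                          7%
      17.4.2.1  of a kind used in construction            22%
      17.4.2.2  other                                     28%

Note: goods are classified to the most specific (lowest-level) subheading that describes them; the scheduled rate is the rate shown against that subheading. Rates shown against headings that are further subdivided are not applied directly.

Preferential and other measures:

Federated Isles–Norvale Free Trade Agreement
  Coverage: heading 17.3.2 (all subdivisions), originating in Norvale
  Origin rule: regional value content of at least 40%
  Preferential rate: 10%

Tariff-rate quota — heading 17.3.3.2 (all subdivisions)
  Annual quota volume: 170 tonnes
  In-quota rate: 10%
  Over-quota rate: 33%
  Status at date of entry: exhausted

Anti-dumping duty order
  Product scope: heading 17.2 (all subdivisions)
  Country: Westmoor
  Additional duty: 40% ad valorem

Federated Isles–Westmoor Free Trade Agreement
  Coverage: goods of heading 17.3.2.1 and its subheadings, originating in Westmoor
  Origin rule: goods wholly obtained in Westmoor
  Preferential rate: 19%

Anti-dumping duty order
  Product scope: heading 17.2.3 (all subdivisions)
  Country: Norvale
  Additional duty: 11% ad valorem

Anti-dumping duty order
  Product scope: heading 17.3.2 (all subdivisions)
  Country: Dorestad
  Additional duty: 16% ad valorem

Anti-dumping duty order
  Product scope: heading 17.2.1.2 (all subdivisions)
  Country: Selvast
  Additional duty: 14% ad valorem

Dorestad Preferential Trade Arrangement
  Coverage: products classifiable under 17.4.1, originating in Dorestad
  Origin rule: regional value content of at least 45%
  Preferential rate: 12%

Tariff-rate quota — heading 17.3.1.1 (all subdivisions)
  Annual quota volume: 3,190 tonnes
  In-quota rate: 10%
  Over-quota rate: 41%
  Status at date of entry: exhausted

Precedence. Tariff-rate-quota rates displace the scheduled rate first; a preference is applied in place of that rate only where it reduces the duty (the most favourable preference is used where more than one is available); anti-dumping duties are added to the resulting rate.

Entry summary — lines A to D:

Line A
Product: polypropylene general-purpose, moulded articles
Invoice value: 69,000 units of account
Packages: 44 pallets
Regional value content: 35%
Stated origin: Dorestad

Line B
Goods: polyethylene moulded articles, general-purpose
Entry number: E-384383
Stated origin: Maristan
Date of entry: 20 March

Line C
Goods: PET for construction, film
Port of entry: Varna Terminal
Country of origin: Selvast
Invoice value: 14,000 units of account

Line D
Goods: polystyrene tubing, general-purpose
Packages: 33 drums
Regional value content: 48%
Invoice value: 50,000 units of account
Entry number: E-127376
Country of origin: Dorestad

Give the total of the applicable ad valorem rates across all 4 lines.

Line A: polypropylene → 17.3; moulded articles → 17.3.3; general-purpose → 17.3.3.1. Scheduled 24%. Dorestad agreement on 17.4.1: 17.3.3.1 not covered. → 24%.
Line B: polyethylene → 17.1; moulded articles → 17.1.3; general-purpose → 17.1.3.1. Scheduled 24%. No special measure applies. → 24%.
Line C: PET → 17.2; film → 17.2.1; for construction → 17.2.1.2. Scheduled 32%. anti-dumping (Selvast, 17.2.1.2): +14%; total 32% + 14% = 46%. → 46%.
Line D: polystyrene → 17.4; tubing → 17.4.1; general-purpose → 17.4.1.1. Scheduled 20%. Dorestad agreement on 17.4.1: RVC ≥ 45% → 12% available; preferential 12%. → 12%.
Sum: 24% + 24% + 46% + 12% = 106%.

106%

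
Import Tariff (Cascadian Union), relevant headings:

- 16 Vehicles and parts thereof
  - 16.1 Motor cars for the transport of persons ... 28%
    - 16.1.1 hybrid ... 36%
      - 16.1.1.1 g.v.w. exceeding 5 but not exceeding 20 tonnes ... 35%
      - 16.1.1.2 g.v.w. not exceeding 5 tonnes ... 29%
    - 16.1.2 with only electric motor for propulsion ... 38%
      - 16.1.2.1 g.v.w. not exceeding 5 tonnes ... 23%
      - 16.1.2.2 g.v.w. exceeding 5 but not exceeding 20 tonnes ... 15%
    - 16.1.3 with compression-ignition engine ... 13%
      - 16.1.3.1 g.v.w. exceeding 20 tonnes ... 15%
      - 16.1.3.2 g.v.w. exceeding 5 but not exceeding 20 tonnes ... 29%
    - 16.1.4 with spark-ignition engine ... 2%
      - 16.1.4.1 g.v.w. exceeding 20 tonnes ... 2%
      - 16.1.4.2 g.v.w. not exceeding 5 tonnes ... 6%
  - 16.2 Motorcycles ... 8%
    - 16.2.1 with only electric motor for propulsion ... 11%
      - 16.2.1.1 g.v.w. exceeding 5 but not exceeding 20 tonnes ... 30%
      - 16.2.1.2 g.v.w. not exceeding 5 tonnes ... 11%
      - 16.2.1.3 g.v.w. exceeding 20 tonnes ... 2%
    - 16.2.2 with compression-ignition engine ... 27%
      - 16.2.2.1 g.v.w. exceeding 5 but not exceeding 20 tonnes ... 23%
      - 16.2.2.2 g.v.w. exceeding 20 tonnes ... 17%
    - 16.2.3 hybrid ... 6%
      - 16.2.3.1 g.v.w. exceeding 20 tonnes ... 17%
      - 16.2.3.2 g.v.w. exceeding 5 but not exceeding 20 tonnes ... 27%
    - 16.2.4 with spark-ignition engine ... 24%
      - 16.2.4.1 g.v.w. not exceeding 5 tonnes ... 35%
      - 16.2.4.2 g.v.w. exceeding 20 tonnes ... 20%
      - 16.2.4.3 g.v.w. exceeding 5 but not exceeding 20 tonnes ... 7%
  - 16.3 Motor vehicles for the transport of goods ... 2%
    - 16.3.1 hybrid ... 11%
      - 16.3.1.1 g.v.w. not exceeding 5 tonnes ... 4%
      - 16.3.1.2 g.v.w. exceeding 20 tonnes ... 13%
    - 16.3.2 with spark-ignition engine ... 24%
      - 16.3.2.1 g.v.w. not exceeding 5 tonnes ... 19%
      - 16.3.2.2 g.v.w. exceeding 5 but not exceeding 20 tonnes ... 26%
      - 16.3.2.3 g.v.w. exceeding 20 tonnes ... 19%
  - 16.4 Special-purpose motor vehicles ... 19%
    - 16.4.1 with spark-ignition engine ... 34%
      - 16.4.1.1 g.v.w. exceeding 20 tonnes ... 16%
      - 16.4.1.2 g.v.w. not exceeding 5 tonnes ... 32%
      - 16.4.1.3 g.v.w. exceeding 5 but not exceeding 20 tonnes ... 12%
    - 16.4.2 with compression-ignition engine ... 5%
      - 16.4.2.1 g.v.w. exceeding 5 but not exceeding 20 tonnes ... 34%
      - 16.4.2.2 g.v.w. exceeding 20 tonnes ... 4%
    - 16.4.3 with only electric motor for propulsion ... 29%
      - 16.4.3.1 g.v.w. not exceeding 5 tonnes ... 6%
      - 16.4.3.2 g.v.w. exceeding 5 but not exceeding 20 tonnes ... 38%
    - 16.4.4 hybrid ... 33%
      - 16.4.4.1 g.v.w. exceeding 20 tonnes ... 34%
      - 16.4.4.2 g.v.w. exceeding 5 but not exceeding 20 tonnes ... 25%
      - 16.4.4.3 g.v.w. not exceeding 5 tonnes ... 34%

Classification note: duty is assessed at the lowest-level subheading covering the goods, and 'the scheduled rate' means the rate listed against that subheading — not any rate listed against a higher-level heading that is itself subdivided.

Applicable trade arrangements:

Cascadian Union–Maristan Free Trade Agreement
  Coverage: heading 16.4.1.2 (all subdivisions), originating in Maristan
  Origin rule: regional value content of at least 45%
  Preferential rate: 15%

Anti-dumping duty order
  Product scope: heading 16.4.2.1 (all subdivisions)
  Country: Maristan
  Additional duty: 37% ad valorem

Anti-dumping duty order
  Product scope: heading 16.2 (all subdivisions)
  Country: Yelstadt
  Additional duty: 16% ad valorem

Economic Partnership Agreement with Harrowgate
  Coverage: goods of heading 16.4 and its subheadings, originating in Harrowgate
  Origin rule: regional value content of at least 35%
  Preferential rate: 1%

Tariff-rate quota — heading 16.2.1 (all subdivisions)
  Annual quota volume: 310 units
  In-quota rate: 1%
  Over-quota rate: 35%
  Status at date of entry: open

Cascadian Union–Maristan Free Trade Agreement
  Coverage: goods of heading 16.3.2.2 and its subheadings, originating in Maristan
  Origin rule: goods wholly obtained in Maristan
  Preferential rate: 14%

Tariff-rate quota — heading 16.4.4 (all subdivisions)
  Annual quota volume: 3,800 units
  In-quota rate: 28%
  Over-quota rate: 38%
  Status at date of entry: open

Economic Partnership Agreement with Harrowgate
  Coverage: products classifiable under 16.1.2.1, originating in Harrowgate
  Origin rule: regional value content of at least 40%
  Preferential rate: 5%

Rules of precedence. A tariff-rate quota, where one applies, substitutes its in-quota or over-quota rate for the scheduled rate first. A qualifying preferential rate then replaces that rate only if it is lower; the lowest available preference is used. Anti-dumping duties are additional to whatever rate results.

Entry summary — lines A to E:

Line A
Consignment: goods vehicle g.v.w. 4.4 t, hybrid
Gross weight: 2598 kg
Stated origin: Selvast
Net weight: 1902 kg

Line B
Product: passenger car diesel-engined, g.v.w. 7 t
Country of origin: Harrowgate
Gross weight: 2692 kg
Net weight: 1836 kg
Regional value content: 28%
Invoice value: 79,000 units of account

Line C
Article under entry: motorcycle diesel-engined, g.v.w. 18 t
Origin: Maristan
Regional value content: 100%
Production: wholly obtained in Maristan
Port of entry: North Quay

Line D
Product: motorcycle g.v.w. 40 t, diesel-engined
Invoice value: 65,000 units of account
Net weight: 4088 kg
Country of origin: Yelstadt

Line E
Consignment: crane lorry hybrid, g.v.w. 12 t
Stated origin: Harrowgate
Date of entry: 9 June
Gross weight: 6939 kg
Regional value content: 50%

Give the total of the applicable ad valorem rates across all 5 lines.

90%

Line A: goods vehicle → 16.3; hybrid → 16.3.1; g.v.w. 4.4 t → 16.3.1.1. Scheduled 4%. No special measure applies. → 4%.
Line B: passenger car → 16.1; diesel-engined → 16.1.3; g.v.w. 7 t → 16.1.3.2. Scheduled 29%. Harrowgate agreement on 16.4: 16.1.3.2 not covered; Harrowgate agreement on 16.1.2.1: 16.1.3.2 not covered. → 29%.
Line C: motorcycle → 16.2; diesel-engined → 16.2.2; g.v.w. 18 t → 16.2.2.1. Scheduled 23%. Maristan agreement on 16.4.1.2: 16.2.2.1 not covered; Maristan agreement on 16.3.2.2: 16.2.2.1 not covered. → 23%.
Line D: motorcycle → 16.2; diesel-engined → 16.2.2; g.v.w. 40 t → 16.2.2.2. Scheduled 17%. anti-dumping (Yelstadt, 16.2): +16%; total 17% + 16% = 33%. → 33%.
Line E: crane lorry → 16.4; hybrid → 16.4.4; g.v.w. 12 t → 16.4.4.2. Scheduled 25%. quota on 16.4.4 open → in-quota 28%; Harrowgate agreement on 16.4: RVC ≥ 35% → 1% available; Harrowgate agreement on 16.1.2.1: 16.4.4.2 not covered; preferential 1%. → 1%.
Sum: 4% + 29% + 23% + 33% + 1% = 90%.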